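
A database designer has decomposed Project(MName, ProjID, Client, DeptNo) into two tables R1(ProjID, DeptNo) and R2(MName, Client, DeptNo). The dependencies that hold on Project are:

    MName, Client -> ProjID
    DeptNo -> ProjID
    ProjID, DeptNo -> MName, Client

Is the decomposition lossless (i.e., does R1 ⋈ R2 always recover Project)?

Common attributes: R1 ∩ R2 = {DeptNo}.
Closure of {DeptNo}: DeptNo → ProjID applies, adding ProjID; ProjID, DeptNo → MName, Client applies, adding MName, Client. So (DeptNo)⁺ = {MName, ProjID, Client, DeptNo}.
This closure contains every attribute of R1, so R1 ∩ R2 → R1. The join is lossless.

Yes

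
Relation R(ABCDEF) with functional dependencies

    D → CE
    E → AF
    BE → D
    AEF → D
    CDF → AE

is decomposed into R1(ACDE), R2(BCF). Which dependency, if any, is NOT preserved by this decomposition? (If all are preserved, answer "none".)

E → AF

Check E → AF: no single fragment contains all of {AEF}, and the restricted closure of {E} across the fragments never reaches {AF}.
D → CE is preserved.
BE → D is preserved.
AEF → D is preserved.
CDF → AE is preserved.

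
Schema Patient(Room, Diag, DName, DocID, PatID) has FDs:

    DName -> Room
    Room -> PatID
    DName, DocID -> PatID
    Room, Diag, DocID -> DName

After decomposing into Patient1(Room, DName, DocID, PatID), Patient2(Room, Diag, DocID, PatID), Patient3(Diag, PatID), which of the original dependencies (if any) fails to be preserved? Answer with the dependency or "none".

Check Room, Diag, DocID → DName: no single fragment contains all of {Room, Diag, DName, DocID}, and the restricted closure of {Room, Diag, DocID} across the fragments never reaches {DName}.
DName → Room is preserved.
Room → PatID is preserved.
DName, DocID → PatID is preserved.

Room, Diag, DocID -> DName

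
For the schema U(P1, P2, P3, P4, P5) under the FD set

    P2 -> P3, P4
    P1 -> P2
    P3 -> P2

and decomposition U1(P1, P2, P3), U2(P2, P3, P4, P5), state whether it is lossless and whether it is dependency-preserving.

Lossless test: (P2, P3)⁺ = {P2, P3, P4}, which is a superkey of neither fragment — lossy.
Dependency preservation: every FD's attributes lie within a single fragment, so each can be enforced locally — preserved.

lossy but dependency-preserving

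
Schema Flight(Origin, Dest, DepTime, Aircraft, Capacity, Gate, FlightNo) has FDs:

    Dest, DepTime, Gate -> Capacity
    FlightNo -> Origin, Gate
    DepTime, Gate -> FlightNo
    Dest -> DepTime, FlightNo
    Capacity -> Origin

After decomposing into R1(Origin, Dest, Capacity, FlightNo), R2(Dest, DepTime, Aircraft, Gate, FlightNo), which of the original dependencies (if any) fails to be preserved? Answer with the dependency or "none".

none

Dest, DepTime, Gate → Capacity: restricted closure across fragments reaches Capacity.
FlightNo → Origin, Gate: restricted closure across fragments reaches Origin, Gate.
DepTime, Gate → FlightNo lies within R2.
Dest → DepTime, FlightNo lies within R2.
Capacity → Origin lies within R1.
Every dependency is enforceable on the fragments, so the decomposition is dependency-preserving.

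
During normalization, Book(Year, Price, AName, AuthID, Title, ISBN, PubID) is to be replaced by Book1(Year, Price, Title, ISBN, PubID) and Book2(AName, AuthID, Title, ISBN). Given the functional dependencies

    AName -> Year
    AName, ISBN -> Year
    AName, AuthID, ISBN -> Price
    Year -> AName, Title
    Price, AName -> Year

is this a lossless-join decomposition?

No

Common attributes: Book1 ∩ Book2 = {Title, ISBN}.
No dependency enlarges {Title, ISBN}, so (Title, ISBN)⁺ = {Title, ISBN}.
The closure contains neither all of Book1 = {Year, Price, Title, ISBN, PubID} nor all of Book2 = {AName, AuthID, Title, ISBN}, so the common attributes are not a superkey of either fragment. The join is lossy.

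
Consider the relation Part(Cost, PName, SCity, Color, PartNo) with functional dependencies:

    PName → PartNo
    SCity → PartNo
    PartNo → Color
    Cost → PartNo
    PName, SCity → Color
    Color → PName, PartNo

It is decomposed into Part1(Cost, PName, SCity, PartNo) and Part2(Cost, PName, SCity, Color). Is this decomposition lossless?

Common attributes: Part1 ∩ Part2 = {Cost, PName, SCity}.
Closure of {Cost, PName, SCity}: PName → PartNo applies, adding PartNo; PartNo → Color applies, adding Color. So (Cost, PName, SCity)⁺ = {Cost, PName, SCity, Color, PartNo}.
This closure contains every attribute of Part1, so Part1 ∩ Part2 → Part1. The join is lossless.

Yes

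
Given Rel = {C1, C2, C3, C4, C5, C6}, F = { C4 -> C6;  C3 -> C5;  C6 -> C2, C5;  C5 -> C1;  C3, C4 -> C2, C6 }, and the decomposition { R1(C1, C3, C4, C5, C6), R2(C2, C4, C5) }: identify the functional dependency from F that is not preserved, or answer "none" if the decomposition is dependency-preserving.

Check C6 → C2, C5: no single fragment contains all of {C2, C5, C6}, and the restricted closure of {C6} across the fragments never reaches {C2, C5}.
C4 → C6 is preserved.
C3 → C5 is preserved.
C5 → C1 is preserved.
C3, C4 → C2, C6 is preserved.

C6 -> C2, C5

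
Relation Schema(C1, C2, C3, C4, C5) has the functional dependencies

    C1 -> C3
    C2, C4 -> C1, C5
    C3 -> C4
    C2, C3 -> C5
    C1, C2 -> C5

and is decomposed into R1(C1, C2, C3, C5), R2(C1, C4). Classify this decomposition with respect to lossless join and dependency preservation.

Lossless test: (C1)⁺ = {C1, C3, C4}, which contains all of one fragment — lossless.
Dependency preservation: the restricted closure of {C2, C4} across the fragments never reaches {C1, C5}, so C2, C4 → C1, C5 cannot be enforced without a join — not preserved.

lossless but not dependency-preserving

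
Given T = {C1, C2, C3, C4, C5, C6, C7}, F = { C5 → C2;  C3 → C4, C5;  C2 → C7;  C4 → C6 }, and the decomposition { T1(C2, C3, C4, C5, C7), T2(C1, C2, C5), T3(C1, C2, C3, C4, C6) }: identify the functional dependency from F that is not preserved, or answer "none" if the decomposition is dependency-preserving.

C5 → C2 lies within T1.
C3 → C4, C5 lies within T1.
C2 → C7 lies within T1.
C4 → C6 lies within T3.
Every dependency is enforceable on the fragments, so the decomposition is dependency-preserving.

none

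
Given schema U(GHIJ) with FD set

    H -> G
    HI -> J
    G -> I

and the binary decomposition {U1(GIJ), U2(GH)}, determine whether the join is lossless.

Common attributes: U1 ∩ U2 = {G}.
Closure of {G}: G → I applies, adding I. So (G)⁺ = {GI}.
The closure contains neither all of U1 = {GIJ} nor all of U2 = {GH}, so the common attributes are not a superkey of either fragment. The join is lossy.

No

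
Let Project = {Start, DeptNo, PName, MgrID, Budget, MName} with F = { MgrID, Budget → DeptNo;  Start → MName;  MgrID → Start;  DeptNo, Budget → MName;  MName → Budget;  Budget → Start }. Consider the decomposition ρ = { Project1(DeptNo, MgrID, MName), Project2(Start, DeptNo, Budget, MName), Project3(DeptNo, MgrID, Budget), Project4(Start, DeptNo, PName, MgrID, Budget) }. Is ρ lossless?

Yes

Chase test. Columns are Start, DeptNo, PName, MgrID, Budget, MName; row i has aⱼ where attribute j ∈ Projecti, else bᵢⱼ.
Initial tableau (one row per fragment):
  row 1: b11 a2 b13 a4 b15 a6
  row 2: a1 a2 b23 b24 a5 a6
  row 3: b31 a2 b33 a4 a5 b36
  row 4: a1 a2 a3 a4 a5 b46
Rows 2 and 4 agree on Start; apply Start→MName and equate their MName entries.
Rows 1 and 3 agree on MgrID; apply MgrID→Start and equate their Start entries.
Rows 1 and 4 agree on MgrID; apply MgrID→Start and equate their Start entries.
Rows 2 and 3 agree on DeptNo, Budget; apply DeptNo, Budget→MName and equate their MName entries.
Rows 1 and 2 agree on MName; apply MName→Budget and equate their Budget entries.
Row 4 is now all distinguished symbols — the join is lossless.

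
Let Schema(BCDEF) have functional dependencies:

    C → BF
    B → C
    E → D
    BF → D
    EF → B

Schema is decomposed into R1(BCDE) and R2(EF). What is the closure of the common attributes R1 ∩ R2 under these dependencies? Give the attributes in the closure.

R1 ∩ R2 = {E}.
E → D applies, adding D
Closure: {DE}.

DE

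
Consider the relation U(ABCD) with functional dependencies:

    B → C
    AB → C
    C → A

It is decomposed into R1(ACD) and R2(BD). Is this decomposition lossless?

Common attributes: R1 ∩ R2 = {D}.
No dependency enlarges {D}, so (D)⁺ = {D}.
The closure contains neither all of R1 = {ACD} nor all of R2 = {BD}, so the common attributes are not a superkey of either fragment. The join is lossy.

No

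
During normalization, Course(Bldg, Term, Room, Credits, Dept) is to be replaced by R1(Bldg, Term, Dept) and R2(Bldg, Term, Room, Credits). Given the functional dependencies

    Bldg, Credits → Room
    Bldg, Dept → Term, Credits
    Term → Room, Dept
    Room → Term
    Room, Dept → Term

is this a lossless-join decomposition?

Yes

Common attributes: R1 ∩ R2 = {Bldg, Term}.
Closure of {Bldg, Term}: Term → Room, Dept applies, adding Room, Dept; Bldg, Dept → Term, Credits applies, adding Credits. So (Bldg, Term)⁺ = {Bldg, Term, Room, Credits, Dept}.
This closure contains every attribute of R1, so R1 ∩ R2 → R1. The join is lossless.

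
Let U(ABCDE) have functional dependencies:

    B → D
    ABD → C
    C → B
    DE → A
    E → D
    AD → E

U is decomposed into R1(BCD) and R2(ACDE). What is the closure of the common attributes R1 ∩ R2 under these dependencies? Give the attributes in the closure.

R1 ∩ R2 = {CD}.
C → B applies, adding B
Closure: {BCD}.

BCD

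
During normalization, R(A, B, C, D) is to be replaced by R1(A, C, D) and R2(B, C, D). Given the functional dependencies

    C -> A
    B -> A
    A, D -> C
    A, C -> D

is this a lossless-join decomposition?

Common attributes: R1 ∩ R2 = {C, D}.
Closure of {C, D}: C → A applies, adding A. So (C, D)⁺ = {A, C, D}.
This closure contains every attribute of R1, so R1 ∩ R2 → R1. The join is lossless.

Yes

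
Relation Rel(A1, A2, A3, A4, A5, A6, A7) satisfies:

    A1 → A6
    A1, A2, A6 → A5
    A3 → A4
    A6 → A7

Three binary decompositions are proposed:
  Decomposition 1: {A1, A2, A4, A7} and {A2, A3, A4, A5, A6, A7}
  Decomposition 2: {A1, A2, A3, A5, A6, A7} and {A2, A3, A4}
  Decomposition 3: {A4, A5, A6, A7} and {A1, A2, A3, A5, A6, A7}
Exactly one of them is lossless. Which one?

Decomposition 2

Decomposition 1: common = {A2, A4, A7}, closure = {A2, A4, A7} → lossy.
Decomposition 2: common = {A2, A3}, closure = {A2, A3, A4} → lossless.
Decomposition 3: common = {A5, A6, A7}, closure = {A5, A6, A7} → lossy.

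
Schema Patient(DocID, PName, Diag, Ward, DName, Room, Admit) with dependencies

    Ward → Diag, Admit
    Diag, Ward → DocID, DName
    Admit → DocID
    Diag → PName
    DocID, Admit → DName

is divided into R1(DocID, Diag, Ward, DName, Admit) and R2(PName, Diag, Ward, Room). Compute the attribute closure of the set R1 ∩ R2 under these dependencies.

R1 ∩ R2 = {Diag, Ward}.
Ward → Diag, Admit applies, adding Admit
Diag, Ward → DocID, DName applies, adding DocID, DName
Diag → PName applies, adding PName
Closure: {DocID, PName, Diag, Ward, DName, Admit}.

DocID, PName, Diag, Ward, DName, Admit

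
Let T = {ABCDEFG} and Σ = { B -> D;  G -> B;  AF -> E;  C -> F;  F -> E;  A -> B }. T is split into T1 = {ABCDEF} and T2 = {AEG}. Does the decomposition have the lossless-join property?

Common attributes: T1 ∩ T2 = {AE}.
Closure of {AE}: A → B applies, adding B; B → D applies, adding D. So (AE)⁺ = {ABDE}.
The closure contains neither all of T1 = {ABCDEF} nor all of T2 = {AEG}, so the common attributes are not a superkey of either fragment. The join is lossy.

No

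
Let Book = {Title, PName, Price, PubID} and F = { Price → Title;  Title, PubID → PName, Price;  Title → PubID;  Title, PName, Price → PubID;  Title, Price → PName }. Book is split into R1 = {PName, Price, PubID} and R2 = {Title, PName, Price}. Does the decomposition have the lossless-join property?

Yes

Common attributes: R1 ∩ R2 = {PName, Price}.
Closure of {PName, Price}: Price → Title applies, adding Title; Title → PubID applies, adding PubID. So (PName, Price)⁺ = {Title, PName, Price, PubID}.
This closure contains every attribute of R1, so R1 ∩ R2 → R1. The join is lossless.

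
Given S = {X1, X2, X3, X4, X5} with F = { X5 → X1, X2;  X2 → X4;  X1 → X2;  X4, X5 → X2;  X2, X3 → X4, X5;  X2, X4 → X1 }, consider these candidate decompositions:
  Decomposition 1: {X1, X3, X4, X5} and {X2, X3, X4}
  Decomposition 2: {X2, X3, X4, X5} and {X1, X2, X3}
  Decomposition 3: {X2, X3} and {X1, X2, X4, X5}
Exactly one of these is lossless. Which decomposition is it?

Decomposition 2

Decomposition 1: common = {X3, X4}, closure = {X3, X4} → lossy.
Decomposition 2: common = {X2, X3}, closure = {X1, X2, X3, X4, X5} → lossless.
Decomposition 3: common = {X2}, closure = {X1, X2, X4} → lossy.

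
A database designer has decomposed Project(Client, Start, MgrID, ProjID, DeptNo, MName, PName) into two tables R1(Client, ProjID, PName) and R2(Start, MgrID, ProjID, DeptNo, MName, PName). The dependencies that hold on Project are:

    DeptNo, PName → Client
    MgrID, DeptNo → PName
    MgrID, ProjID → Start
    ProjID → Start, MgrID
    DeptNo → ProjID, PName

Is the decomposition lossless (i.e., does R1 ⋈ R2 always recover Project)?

No

Common attributes: R1 ∩ R2 = {ProjID, PName}.
Closure of {ProjID, PName}: ProjID → Start, MgrID applies, adding Start, MgrID. So (ProjID, PName)⁺ = {Start, MgrID, ProjID, PName}.
The closure contains neither all of R1 = {Client, ProjID, PName} nor all of R2 = {Start, MgrID, ProjID, DeptNo, MName, PName}, so the common attributes are not a superkey of either fragment. The join is lossy.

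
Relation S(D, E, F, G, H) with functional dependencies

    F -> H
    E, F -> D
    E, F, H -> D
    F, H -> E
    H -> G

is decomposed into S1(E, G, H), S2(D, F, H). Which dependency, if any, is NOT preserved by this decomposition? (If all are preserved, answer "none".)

Check F, H → E: no single fragment contains all of {E, F, H}, and the restricted closure of {F, H} across the fragments never reaches {E}.
F → H is preserved.
E, F → D is preserved.
E, F, H → D is preserved.
H → G is preserved.

F, H -> E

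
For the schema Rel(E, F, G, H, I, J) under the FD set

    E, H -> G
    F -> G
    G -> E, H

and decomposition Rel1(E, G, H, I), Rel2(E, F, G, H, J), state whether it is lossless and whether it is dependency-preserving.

lossy but dependency-preserving

Lossless test: (E, G, H)⁺ = {E, G, H}, which is a superkey of neither fragment — lossy.
Dependency preservation: every FD's attributes lie within a single fragment, so each can be enforced locally — preserved.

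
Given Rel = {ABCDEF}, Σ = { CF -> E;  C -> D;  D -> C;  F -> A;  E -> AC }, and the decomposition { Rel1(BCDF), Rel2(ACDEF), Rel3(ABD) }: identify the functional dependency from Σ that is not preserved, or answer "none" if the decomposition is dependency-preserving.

none

CF → E lies within Rel2.
C → D lies within Rel1.
D → C lies within Rel1.
F → A lies within Rel2.
E → AC lies within Rel2.
Every dependency is enforceable on the fragments, so the decomposition is dependency-preserving.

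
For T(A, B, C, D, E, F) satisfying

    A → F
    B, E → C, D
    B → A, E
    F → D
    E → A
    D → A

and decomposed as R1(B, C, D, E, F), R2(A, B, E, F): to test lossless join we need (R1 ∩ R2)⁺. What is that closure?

R1 ∩ R2 = {B, E, F}.
B, E → C, D applies, adding C, D
B → A, E applies, adding A
Closure: {A, B, C, D, E, F}.

A, B, C, D, E, F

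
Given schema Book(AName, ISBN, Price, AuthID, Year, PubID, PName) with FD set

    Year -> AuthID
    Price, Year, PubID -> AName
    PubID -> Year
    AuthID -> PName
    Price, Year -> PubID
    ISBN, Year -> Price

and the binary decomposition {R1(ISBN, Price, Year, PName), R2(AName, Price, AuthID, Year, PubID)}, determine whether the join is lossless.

Common attributes: R1 ∩ R2 = {Price, Year}.
Closure of {Price, Year}: Year → AuthID applies, adding AuthID; AuthID → PName applies, adding PName; Price, Year → PubID applies, adding PubID; Price, Year, PubID → AName applies, adding AName. So (Price, Year)⁺ = {AName, Price, AuthID, Year, PubID, PName}.
This closure contains every attribute of R2, so R1 ∩ R2 → R2. The join is lossless.

Yes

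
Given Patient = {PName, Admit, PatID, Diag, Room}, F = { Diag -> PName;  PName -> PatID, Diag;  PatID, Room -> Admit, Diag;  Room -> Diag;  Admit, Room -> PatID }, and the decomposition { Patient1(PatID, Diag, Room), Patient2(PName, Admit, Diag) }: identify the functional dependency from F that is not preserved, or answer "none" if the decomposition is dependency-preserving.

Check PatID, Room → Admit, Diag: no single fragment contains all of {Admit, PatID, Diag, Room}, and the restricted closure of {PatID, Room} across the fragments never reaches {Admit, Diag}.
Diag → PName is preserved.
PName → PatID, Diag is preserved.
Room → Diag is preserved.
Admit, Room → PatID is preserved.

PatID, Room -> Admit, Diag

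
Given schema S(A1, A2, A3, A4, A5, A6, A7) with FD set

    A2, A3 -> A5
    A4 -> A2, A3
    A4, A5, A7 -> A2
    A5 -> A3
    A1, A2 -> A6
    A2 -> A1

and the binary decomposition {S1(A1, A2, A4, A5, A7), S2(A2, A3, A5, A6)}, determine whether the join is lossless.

Yes

Common attributes: S1 ∩ S2 = {A2, A5}.
Closure of {A2, A5}: A5 → A3 applies, adding A3; A2 → A1 applies, adding A1; A1, A2 → A6 applies, adding A6. So (A2, A5)⁺ = {A1, A2, A3, A5, A6}.
This closure contains every attribute of S2, so S1 ∩ S2 → S2. The join is lossless.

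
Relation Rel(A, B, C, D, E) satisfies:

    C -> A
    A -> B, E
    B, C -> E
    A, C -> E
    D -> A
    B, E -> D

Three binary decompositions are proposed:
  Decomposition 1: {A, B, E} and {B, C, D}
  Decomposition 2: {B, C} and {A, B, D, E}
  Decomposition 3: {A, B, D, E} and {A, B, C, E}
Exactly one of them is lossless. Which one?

Decomposition 3

Decomposition 1: common = {B}, closure = {B} → lossy.
Decomposition 2: common = {B}, closure = {B} → lossy.
Decomposition 3: common = {A, B, E}, closure = {A, B, D, E} → lossless.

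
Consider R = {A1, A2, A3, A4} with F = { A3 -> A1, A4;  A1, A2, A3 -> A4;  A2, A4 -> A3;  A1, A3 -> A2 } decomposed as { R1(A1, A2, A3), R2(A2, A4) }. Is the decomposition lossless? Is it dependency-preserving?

Lossless test: (A2)⁺ = {A2}, which is a superkey of neither fragment — lossy.
Dependency preservation: the restricted closure of {A3} across the fragments never reaches {A1, A4}, so A3 → A1, A4 cannot be enforced without a join — not preserved.

lossy and not dependency-preserving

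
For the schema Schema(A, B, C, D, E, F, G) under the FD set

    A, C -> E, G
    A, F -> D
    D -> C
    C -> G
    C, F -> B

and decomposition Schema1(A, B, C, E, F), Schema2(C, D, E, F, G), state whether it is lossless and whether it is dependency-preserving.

lossy and not dependency-preserving

Lossless test: (C, E, F)⁺ = {B, C, E, F, G}, which is a superkey of neither fragment — lossy.
Dependency preservation: the restricted closure of {A, F} across the fragments never reaches {D}, so A, F → D cannot be enforced without a join — not preserved.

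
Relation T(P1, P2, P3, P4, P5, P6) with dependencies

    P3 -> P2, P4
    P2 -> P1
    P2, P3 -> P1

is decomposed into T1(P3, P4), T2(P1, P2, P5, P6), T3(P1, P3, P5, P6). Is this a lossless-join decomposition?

No

Chase test. Columns are P1, P2, P3, P4, P5, P6; row i has aⱼ where attribute j ∈ Ti, else bᵢⱼ.
Initial tableau (one row per fragment):
  row 1: b11 b12 a3 a4 b15 b16
  row 2: a1 a2 b23 b24 a5 a6
  row 3: a1 b32 a3 b34 a5 a6
Rows 1 and 3 agree on P3; apply P3→P2, P4 and equate their P2, P4 entries.
Rows 1 and 3 agree on P2; apply P2→P1 and equate their P1 entries.
No row becomes fully distinguished — the join is lossy.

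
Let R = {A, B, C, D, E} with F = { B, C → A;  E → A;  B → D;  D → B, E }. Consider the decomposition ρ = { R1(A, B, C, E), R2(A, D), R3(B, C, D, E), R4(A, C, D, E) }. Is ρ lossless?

Yes

Chase test. Columns are A, B, C, D, E; row i has aⱼ where attribute j ∈ Ri, else bᵢⱼ.
Initial tableau (one row per fragment):
  row 1: a1 a2 a3 b14 a5
  row 2: a1 b22 b23 a4 b25
  row 3: b31 a2 a3 a4 a5
  row 4: a1 b42 a3 a4 a5
Rows 1 and 3 agree on B, C; apply B, C→A and equate their A entries.
Rows 1 and 3 agree on B; apply B→D and equate their D entries.
Rows 1 and 2 agree on D; apply D→B, E and equate their B, E entries.
Rows 1 and 4 agree on D; apply D→B, E and equate their B, E entries.
Row 1 is now all distinguished symbols — the join is lossless.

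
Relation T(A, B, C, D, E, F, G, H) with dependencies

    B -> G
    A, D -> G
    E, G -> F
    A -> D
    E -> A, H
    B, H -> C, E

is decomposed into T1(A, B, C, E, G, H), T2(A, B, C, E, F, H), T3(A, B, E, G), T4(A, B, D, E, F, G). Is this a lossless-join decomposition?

Yes

Chase test. Columns are A, B, C, D, E, F, G, H; row i has aⱼ where attribute j ∈ Ti, else bᵢⱼ.
Initial tableau (one row per fragment):
  row 1: a1 a2 a3 b14 a5 b16 a7 a8
  row 2: a1 a2 a3 b24 a5 a6 b27 a8
  row 3: a1 a2 b33 b34 a5 b36 a7 b38
  row 4: a1 a2 b43 a4 a5 a6 a7 b48
Rows 1 and 2 agree on B; apply B→G and equate their G entries.
Rows 1 and 2 agree on E, G; apply E, G→F and equate their F entries.
Rows 1 and 3 agree on E, G; apply E, G→F and equate their F entries.
Rows 1 and 2 agree on A; apply A→D and equate their D entries.
Rows 1 and 3 agree on A; apply A→D and equate their D entries.
Rows 1 and 4 agree on A; apply A→D and equate their D entries.
Rows 1 and 3 agree on E; apply E→A, H and equate their A, H entries.
Rows 1 and 4 agree on E; apply E→A, H and equate their A, H entries.
Rows 1 and 3 agree on B, H; apply B, H→C, E and equate their C, E entries.
Rows 1 and 4 agree on B, H; apply B, H→C, E and equate their C, E entries.
Row 1 is now all distinguished symbols — the join is lossless.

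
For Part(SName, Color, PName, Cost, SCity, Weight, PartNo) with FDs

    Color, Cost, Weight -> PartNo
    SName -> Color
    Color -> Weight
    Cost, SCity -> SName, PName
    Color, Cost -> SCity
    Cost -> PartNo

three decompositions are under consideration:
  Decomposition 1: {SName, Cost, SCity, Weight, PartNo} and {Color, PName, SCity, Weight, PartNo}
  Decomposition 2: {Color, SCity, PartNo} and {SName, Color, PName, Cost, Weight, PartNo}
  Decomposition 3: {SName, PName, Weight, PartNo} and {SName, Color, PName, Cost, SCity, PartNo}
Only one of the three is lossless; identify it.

Decomposition 3

Decomposition 1: common = {SCity, Weight, PartNo}, closure = {SCity, Weight, PartNo} → lossy.
Decomposition 2: common = {Color, PartNo}, closure = {Color, Weight, PartNo} → lossy.
Decomposition 3: common = {SName, PName, PartNo}, closure = {SName, Color, PName, Weight, PartNo} → lossless.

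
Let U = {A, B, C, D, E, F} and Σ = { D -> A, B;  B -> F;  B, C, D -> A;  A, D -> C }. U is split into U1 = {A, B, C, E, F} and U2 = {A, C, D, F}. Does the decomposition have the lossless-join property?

No

Common attributes: U1 ∩ U2 = {A, C, F}.
No dependency enlarges {A, C, F}, so (A, C, F)⁺ = {A, C, F}.
The closure contains neither all of U1 = {A, B, C, E, F} nor all of U2 = {A, C, D, F}, so the common attributes are not a superkey of either fragment. The join is lossy.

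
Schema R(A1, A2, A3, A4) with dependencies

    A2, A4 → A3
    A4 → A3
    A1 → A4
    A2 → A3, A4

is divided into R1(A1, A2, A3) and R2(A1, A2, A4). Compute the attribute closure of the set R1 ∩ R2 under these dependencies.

R1 ∩ R2 = {A1, A2}.
A1 → A4 applies, adding A4
A2 → A3, A4 applies, adding A3
Closure: {A1, A2, A3, A4}.

A1, A2, A3, A4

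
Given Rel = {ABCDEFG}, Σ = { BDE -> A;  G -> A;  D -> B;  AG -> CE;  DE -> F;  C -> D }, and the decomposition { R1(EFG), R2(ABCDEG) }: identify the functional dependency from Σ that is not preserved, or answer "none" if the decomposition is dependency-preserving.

Check DE → F: no single fragment contains all of {DEF}, and the restricted closure of {DE} across the fragments never reaches {F}.
BDE → A is preserved.
G → A is preserved.
D → B is preserved.
AG → CE is preserved.
C → D is preserved.

DE -> F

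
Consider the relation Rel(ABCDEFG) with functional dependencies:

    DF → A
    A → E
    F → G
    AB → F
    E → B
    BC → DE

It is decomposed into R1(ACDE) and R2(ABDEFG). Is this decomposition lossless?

Common attributes: R1 ∩ R2 = {ADE}.
Closure of {ADE}: E → B applies, adding B; AB → F applies, adding F; F → G applies, adding G. So (ADE)⁺ = {ABDEFG}.
This closure contains every attribute of R2, so R1 ∩ R2 → R2. The join is lossless.

Yes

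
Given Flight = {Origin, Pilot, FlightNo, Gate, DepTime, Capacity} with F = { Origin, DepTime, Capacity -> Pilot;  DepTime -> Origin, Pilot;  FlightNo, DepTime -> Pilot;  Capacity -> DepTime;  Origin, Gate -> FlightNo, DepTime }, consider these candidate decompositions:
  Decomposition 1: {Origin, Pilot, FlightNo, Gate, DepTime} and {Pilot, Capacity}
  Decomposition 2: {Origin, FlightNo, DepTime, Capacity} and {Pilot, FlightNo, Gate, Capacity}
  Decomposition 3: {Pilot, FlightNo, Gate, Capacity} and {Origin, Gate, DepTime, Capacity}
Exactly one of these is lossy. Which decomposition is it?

Decomposition 1

Decomposition 1: common = {Pilot}, closure = {Pilot} → lossy.
Decomposition 2: common = {FlightNo, Capacity}, closure = {Origin, Pilot, FlightNo, DepTime, Capacity} → lossless.
Decomposition 3: common = {Gate, Capacity}, closure = {Origin, Pilot, FlightNo, Gate, DepTime, Capacity} → lossless.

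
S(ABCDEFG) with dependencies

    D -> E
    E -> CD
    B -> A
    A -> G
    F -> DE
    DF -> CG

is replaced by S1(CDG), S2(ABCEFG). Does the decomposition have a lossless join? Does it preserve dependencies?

Lossless test: (CG)⁺ = {CG}, which is a superkey of neither fragment — lossy.
Dependency preservation: the restricted closure of {D} across the fragments never reaches {E}, so D → E cannot be enforced without a join — not preserved.

lossy and not dependency-preserving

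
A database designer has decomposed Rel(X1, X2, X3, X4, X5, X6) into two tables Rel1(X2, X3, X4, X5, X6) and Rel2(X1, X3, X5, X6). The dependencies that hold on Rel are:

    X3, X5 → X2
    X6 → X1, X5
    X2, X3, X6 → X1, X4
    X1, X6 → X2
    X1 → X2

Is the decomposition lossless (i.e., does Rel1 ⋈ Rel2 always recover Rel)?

Yes

Common attributes: Rel1 ∩ Rel2 = {X3, X5, X6}.
Closure of {X3, X5, X6}: X3, X5 → X2 applies, adding X2; X6 → X1, X5 applies, adding X1; X2, X3, X6 → X1, X4 applies, adding X4. So (X3, X5, X6)⁺ = {X1, X2, X3, X4, X5, X6}.
This closure contains every attribute of Rel1, so Rel1 ∩ Rel2 → Rel1. The join is lossless.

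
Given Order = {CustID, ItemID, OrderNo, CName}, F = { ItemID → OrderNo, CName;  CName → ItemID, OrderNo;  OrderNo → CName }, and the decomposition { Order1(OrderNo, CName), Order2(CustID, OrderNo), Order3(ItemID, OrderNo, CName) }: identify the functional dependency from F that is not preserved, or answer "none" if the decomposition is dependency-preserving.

ItemID → OrderNo, CName lies within Order3.
CName → ItemID, OrderNo lies within Order3.
OrderNo → CName lies within Order1.
Every dependency is enforceable on the fragments, so the decomposition is dependency-preserving.

none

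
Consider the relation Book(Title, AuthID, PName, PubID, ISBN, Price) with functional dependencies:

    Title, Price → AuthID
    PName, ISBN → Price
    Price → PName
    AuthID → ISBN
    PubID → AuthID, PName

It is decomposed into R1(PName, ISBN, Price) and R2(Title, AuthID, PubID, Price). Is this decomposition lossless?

No

Common attributes: R1 ∩ R2 = {Price}.
Closure of {Price}: Price → PName applies, adding PName. So (Price)⁺ = {PName, Price}.
The closure contains neither all of R1 = {PName, ISBN, Price} nor all of R2 = {Title, AuthID, PubID, Price}, so the common attributes are not a superkey of either fragment. The join is lossy.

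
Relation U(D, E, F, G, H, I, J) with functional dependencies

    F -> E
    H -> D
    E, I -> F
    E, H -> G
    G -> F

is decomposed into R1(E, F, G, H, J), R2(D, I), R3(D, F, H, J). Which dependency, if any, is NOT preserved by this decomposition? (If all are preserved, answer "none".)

Check E, I → F: no single fragment contains all of {E, F, I}, and the restricted closure of {E, I} across the fragments never reaches {F}.
F → E is preserved.
H → D is preserved.
E, H → G is preserved.
G → F is preserved.

E, I -> F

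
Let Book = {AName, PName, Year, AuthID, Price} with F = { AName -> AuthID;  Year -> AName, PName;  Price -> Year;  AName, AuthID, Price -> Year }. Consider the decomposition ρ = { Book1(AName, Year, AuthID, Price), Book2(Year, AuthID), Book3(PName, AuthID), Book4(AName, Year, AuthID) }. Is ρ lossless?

No

Chase test. Columns are AName, PName, Year, AuthID, Price; row i has aⱼ where attribute j ∈ Booki, else bᵢⱼ.
Initial tableau (one row per fragment):
  row 1: a1 b12 a3 a4 a5
  row 2: b21 b22 a3 a4 b25
  row 3: b31 a2 b33 a4 b35
  row 4: a1 b42 a3 a4 b45
Rows 1 and 2 agree on Year; apply Year→AName, PName and equate their AName, PName entries.
Rows 1 and 4 agree on Year; apply Year→AName, PName and equate their AName, PName entries.
No row becomes fully distinguished — the join is lossy.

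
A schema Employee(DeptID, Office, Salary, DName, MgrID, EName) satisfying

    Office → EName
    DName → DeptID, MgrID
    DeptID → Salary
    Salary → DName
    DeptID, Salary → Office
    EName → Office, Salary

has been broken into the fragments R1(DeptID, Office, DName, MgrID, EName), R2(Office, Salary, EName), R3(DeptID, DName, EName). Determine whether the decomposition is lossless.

Chase test. Columns are DeptID, Office, Salary, DName, MgrID, EName; row i has aⱼ where attribute j ∈ Ri, else bᵢⱼ.
Initial tableau (one row per fragment):
  row 1: a1 a2 b13 a4 a5 a6
  row 2: b21 a2 a3 b24 b25 a6
  row 3: a1 b32 b33 a4 b35 a6
Rows 1 and 3 agree on DName; apply DName→DeptID, MgrID and equate their DeptID, MgrID entries.
Rows 1 and 3 agree on DeptID; apply DeptID→Salary and equate their Salary entries.
Rows 1 and 3 agree on DeptID, Salary; apply DeptID, Salary→Office and equate their Office entries.
Rows 1 and 2 agree on EName; apply EName→Office, Salary and equate their Office, Salary entries.
Rows 1 and 2 agree on Salary; apply Salary→DName and equate their DName entries.
Rows 1 and 2 agree on DName; apply DName→DeptID, MgrID and equate their DeptID, MgrID entries.
Row 1 is now all distinguished symbols — the join is lossless.

Yes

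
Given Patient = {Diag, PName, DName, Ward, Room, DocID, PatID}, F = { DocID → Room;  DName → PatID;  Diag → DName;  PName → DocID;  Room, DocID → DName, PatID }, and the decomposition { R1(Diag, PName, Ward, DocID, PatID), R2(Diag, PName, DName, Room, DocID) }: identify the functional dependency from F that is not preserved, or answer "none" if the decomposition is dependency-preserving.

Check DName → PatID: no single fragment contains all of {DName, PatID}, and the restricted closure of {DName} across the fragments never reaches {PatID}.
DocID → Room is preserved.
Diag → DName is preserved.
PName → DocID is preserved.
Room, DocID → DName, PatID is preserved.

DName → PatID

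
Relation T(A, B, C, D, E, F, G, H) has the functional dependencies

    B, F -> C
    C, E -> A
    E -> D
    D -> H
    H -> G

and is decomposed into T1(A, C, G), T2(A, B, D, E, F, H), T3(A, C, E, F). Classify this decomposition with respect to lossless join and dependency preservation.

Lossless test (chase): Rows 2 and 3 agree on E; apply E→D and equate their D entries. Rows 2 and 3 agree on D; apply D→H and equate their H entries. Rows 2 and 3 agree on H; apply H→G and equate their G entries. No row becomes fully distinguished — the join is lossy.
Dependency preservation: the restricted closure of {B, F} across the fragments never reaches {C}, so B, F → C cannot be enforced without a join — not preserved.

lossy and not dependency-preserving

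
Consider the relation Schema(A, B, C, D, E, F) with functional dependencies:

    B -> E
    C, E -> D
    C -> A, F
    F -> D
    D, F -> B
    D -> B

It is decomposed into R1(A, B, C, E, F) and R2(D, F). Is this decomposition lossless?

Common attributes: R1 ∩ R2 = {F}.
Closure of {F}: F → D applies, adding D; D, F → B applies, adding B; B → E applies, adding E. So (F)⁺ = {B, D, E, F}.
This closure contains every attribute of R2, so R1 ∩ R2 → R2. The join is lossless.

Yes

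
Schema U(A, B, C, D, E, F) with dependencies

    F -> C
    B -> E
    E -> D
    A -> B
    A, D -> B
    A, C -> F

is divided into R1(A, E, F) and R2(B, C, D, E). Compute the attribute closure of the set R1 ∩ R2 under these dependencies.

R1 ∩ R2 = {E}.
E → D applies, adding D
Closure: {D, E}.

D, E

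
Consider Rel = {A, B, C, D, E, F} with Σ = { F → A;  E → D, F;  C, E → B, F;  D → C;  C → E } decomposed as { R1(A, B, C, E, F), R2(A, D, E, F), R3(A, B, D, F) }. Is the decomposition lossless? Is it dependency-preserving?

Lossless test (chase): Rows 1 and 2 agree on E; apply E→D, F and equate their D, F entries. Rows 1 and 2 agree on D; apply D→C and equate their C entries. Rows 1 and 3 agree on D; apply D→C and equate their C entries. Rows 1 and 3 agree on C; apply C→E and equate their E entries. Rows 1 and 2 agree on C, E; apply C, E→B, F and equate their B, F entries. Row 1 is now all distinguished symbols — the join is lossless.
Dependency preservation: D → C is not contained in any single fragment, but the restricted closure of its left-hand side across the fragments still reaches the right-hand side; the remaining FDs each lie inside some fragment. All dependencies are preserved.

lossless and dependency-preserving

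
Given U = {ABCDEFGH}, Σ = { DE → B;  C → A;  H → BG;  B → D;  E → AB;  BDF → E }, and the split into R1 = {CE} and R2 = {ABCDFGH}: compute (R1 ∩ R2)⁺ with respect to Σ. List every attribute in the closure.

R1 ∩ R2 = {C}.
C → A applies, adding A
Closure: {AC}.

AC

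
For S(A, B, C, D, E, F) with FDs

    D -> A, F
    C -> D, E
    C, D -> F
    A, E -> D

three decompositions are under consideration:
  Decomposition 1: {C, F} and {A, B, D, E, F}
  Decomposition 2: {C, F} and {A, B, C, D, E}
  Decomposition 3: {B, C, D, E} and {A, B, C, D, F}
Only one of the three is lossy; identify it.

Decomposition 1: common = {F}, closure = {F} → lossy.
Decomposition 2: common = {C}, closure = {A, C, D, E, F} → lossless.
Decomposition 3: common = {B, C, D}, closure = {A, B, C, D, E, F} → lossless.

Decomposition 1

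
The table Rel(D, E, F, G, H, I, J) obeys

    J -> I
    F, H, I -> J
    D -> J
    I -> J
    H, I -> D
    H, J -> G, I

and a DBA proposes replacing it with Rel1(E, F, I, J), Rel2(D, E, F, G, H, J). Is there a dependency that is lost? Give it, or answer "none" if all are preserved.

none

J → I lies within Rel1.
F, H, I → J: restricted closure across fragments reaches J.
D → J lies within Rel2.
I → J lies within Rel1.
H, I → D: restricted closure across fragments reaches D.
H, J → G, I: restricted closure across fragments reaches G, I.
Every dependency is enforceable on the fragments, so the decomposition is dependency-preserving.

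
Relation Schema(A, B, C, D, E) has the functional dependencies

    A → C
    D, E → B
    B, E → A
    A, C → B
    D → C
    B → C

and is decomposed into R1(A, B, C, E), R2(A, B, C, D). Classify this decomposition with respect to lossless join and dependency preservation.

Lossless test: (A, B, C)⁺ = {A, B, C}, which is a superkey of neither fragment — lossy.
Dependency preservation: the restricted closure of {D, E} across the fragments never reaches {B}, so D, E → B cannot be enforced without a join — not preserved.

lossy and not dependency-preserving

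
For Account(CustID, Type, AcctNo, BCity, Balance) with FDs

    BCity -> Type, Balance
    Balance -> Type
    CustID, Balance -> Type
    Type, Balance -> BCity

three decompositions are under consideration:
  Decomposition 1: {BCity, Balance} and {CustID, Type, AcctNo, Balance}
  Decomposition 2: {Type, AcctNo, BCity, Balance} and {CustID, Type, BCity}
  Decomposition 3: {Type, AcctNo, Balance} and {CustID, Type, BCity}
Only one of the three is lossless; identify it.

Decomposition 1: common = {Balance}, closure = {Type, BCity, Balance} → lossless.
Decomposition 2: common = {Type, BCity}, closure = {Type, BCity, Balance} → lossy.
Decomposition 3: common = {Type}, closure = {Type} → lossy.

Decomposition 1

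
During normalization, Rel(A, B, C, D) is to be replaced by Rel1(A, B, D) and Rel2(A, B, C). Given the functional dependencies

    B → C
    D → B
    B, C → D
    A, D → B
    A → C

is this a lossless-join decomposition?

Yes

Common attributes: Rel1 ∩ Rel2 = {A, B}.
Closure of {A, B}: B → C applies, adding C; B, C → D applies, adding D. So (A, B)⁺ = {A, B, C, D}.
This closure contains every attribute of Rel1, so Rel1 ∩ Rel2 → Rel1. The join is lossless.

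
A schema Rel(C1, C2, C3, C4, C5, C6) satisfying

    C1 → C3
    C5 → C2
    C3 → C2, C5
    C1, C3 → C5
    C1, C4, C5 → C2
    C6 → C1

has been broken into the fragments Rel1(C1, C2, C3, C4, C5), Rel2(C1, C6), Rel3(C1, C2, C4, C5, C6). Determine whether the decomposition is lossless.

Yes

Chase test. Columns are C1, C2, C3, C4, C5, C6; row i has aⱼ where attribute j ∈ Reli, else bᵢⱼ.
Initial tableau (one row per fragment):
  row 1: a1 a2 a3 a4 a5 b16
  row 2: a1 b22 b23 b24 b25 a6
  row 3: a1 a2 b33 a4 a5 a6
Rows 1 and 2 agree on C1; apply C1→C3 and equate their C3 entries.
Rows 1 and 3 agree on C1; apply C1→C3 and equate their C3 entries.
Rows 1 and 2 agree on C3; apply C3→C2, C5 and equate their C2, C5 entries.
Row 3 is now all distinguished symbols — the join is lossless.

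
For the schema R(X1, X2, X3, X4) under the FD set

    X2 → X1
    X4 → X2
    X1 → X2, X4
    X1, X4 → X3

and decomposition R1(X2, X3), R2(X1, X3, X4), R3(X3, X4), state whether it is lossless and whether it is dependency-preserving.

lossy and not dependency-preserving

Lossless test (chase): Rows 2 and 3 agree on X4; apply X4→X2 and equate their X2 entries. Rows 2 and 3 agree on X2; apply X2→X1 and equate their X1 entries. No row becomes fully distinguished — the join is lossy.
Dependency preservation: the restricted closure of {X2} across the fragments never reaches {X1}, so X2 → X1 cannot be enforced without a join — not preserved.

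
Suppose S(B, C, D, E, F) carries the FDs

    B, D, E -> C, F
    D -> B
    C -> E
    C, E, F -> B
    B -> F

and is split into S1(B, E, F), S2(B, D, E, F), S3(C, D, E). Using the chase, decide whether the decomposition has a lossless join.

Yes

Chase test. Columns are B, C, D, E, F; row i has aⱼ where attribute j ∈ Si, else bᵢⱼ.
Initial tableau (one row per fragment):
  row 1: a1 b12 b13 a4 a5
  row 2: a1 b22 a3 a4 a5
  row 3: b31 a2 a3 a4 b35
Rows 2 and 3 agree on D; apply D→B and equate their B entries.
Rows 1 and 3 agree on B; apply B→F and equate their F entries.
Rows 2 and 3 agree on B, D, E; apply B, D, E→C, F and equate their C, F entries.
Row 2 is now all distinguished symbols — the join is lossless.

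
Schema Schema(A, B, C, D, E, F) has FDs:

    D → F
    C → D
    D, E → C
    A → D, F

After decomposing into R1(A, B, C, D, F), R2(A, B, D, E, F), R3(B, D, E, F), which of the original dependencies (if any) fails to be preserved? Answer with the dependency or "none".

D, E → C

Check D, E → C: no single fragment contains all of {C, D, E}, and the restricted closure of {D, E} across the fragments never reaches {C}.
D → F is preserved.
C → D is preserved.
A → D, F is preserved.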